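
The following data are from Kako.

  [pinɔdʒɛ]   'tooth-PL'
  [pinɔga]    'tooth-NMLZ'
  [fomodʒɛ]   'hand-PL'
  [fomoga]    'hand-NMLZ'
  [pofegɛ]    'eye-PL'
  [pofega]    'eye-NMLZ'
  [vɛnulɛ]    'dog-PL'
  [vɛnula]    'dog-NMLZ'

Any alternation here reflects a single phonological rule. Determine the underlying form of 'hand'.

In [fomodʒɛ] and [fomoga] the final segment of 'hand' alternates: [dʒ] ~ [g].
Compare 'eye', with invariant [g] in [pofegɛ] and [pofega]: an analysis with underlying /g/ and a rule producing [dʒ] before the PL suffix would wrongly predict alternation here too.
The underlying segment must be /dʒ/; palato-alveolar /dʒ/ becomes [g] when no front vowel follows, yielding [g] there.
The underlying form of 'hand' is therefore /fomodʒ/.

/fomodʒ/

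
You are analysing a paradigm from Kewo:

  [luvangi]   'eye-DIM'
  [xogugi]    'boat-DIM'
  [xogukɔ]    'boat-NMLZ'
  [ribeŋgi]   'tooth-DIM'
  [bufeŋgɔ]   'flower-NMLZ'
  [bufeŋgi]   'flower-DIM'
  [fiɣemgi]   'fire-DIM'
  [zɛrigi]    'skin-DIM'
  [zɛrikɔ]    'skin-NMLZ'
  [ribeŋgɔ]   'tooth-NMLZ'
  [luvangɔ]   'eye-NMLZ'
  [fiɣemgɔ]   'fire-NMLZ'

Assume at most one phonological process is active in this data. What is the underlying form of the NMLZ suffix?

The NMLZ morpheme has two allomorphs, [-gɔ] and [-kɔ].
By contrast the DIM suffix keeps its initial [g] throughout — that segment must be underlying.
The NMLZ suffix is therefore /-kɔ/ underlyingly, with post-nasal voicing: voiceless stops become voiced after a nasal.

/-kɔ/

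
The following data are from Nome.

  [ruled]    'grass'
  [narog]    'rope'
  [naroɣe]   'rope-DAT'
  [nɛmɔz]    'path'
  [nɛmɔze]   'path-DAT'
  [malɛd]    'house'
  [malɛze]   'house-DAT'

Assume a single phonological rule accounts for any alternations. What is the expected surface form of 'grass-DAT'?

[ruleze]

The root 'house' surfaces as [malɛd] and [malɛze], with a stem-final [d] ~ [z] alternation.
Compare 'path', with invariant [z] in [nɛmɔz] and [nɛmɔze]: an analysis with underlying /z/ and a rule producing [d] in isolation would wrongly predict alternation here too.
Therefore /d/ is basic and [z] is derived by intervocalic spirantization (voiced stops become fricatives between vowels).
From [ruled] the stem 'grass' is /ruled/; between vowels this yields [ruleze].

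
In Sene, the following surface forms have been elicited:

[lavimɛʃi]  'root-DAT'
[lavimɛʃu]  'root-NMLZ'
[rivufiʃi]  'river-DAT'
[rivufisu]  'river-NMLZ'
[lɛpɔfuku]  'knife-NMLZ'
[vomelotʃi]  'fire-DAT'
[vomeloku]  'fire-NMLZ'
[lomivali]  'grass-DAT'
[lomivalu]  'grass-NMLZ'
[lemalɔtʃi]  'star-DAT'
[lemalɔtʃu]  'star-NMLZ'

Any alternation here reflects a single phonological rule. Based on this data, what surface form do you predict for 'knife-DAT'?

[lɛpɔfutʃi]

In [vomelotʃi] and [vomeloku] the final segment of 'fire' alternates: [tʃ] ~ [k].
The stem 'star' ([lemalɔtʃi], [lemalɔtʃu]) shows [tʃ] unchanged in both environments, so [tʃ] cannot be basic with [k] derived before the NMLZ suffix.
The alternation reflects palatalization before a front vowel: /k/ and /s/ become palato-alveolar [tʃ] and [ʃ] before a front vowel. /k/ is underlying.
From [lɛpɔfuku] the stem 'knife' is /lɛpɔfuk/; before a front vowel this yields [lɛpɔfutʃi].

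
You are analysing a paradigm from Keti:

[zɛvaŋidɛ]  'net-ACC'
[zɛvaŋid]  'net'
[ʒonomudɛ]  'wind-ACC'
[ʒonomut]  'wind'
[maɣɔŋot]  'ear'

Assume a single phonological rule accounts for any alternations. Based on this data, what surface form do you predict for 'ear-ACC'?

The root 'wind' surfaces as [ʒonomudɛ] and [ʒonomut], with a stem-final [d] ~ [t] alternation.
Compare 'net', with invariant [d] in [zɛvaŋidɛ] and [zɛvaŋid]: an analysis with underlying /d/ and a rule producing [t] in isolation would wrongly predict alternation here too.
Therefore /t/ is basic and [d] is derived by intervocalic voicing (voiceless stops become voiced between vowels).
The one attested form of 'ear', [maɣɔŋot], shows underlying /maɣɔŋot/. Applying the same rule between vowels gives [maɣɔŋodɛ].

[maɣɔŋodɛ]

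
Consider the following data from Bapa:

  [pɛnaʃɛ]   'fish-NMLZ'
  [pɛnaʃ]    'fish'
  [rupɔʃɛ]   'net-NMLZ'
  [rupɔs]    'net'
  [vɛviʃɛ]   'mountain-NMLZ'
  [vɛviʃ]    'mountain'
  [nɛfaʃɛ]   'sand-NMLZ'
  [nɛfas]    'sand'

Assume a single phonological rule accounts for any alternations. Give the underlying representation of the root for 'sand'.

/nɛfas/

In [nɛfaʃɛ] and [nɛfas] the final segment of 'sand' alternates: [ʃ] ~ [s].
But 'mountain' keeps [ʃ] in both environments ([vɛviʃɛ], [vɛviʃ]), so there is no rule changing /ʃ/ to [s] in isolation.
So /s/ is underlying, and a rule of palatalization before a front vowel — /s/ becomes palato-alveolar [ʃ] before a front vowel — gives [ʃ].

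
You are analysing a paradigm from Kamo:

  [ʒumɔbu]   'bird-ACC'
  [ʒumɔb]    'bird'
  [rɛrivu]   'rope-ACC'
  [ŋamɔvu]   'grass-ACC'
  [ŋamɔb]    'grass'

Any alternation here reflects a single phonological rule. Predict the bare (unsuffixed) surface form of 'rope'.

[rɛrib]

The root 'grass' surfaces as [ŋamɔvu] and [ŋamɔb], with a stem-final [v] ~ [b] alternation.
If /b/ were underlying and a rule turned it into [v] before the ACC suffix, 'bird' would also alternate; but it has [b] in both [ʒumɔbu] and [ʒumɔb].
Therefore /v/ is basic and [b] is derived by word-final hardening (voiced fricatives become stops word-finally).
From [rɛrivu] the stem 'rope' is /rɛriv/; word-finally this yields [rɛrib].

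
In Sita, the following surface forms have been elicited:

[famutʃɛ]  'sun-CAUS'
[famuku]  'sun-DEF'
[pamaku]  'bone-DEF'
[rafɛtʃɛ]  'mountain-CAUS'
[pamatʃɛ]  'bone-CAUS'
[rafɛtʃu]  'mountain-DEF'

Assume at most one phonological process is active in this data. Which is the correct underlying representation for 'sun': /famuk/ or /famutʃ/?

/famuk/

In [famuku] and [famutʃɛ] the final segment of 'sun' alternates: [k] ~ [tʃ].
If /tʃ/ were underlying and a rule turned it into [k] before the DEF suffix, 'mountain' would also alternate; but it has [tʃ] in both [rafɛtʃu] and [rafɛtʃɛ].
Therefore /k/ is basic and [tʃ] is derived by palatalization before a front vowel (/k/ becomes palato-alveolar [tʃ] before a front vowel).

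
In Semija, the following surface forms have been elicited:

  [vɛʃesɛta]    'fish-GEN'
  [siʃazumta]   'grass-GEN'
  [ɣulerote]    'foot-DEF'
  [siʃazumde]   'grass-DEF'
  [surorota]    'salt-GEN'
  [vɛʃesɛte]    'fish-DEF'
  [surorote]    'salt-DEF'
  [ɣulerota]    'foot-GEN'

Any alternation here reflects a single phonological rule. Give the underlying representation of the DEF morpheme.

/-de/

The DEF suffix surfaces as [-de] and [-te], depending on the final segment of the stem.
By contrast the GEN suffix keeps its initial [t] throughout — that segment must be underlying.
The DEF suffix is therefore /-de/ underlyingly, with post-vocalic devoicing: voiced stops become voiceless after a vowel.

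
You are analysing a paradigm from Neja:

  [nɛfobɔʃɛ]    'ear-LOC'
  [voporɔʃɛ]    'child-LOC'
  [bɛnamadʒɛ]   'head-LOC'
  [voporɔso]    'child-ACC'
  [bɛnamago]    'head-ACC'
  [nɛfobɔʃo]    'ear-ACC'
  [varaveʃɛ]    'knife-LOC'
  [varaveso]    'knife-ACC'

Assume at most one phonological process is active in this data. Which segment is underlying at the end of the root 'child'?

The stem for 'child' ends in [s] in [voporɔso] but [ʃ] in [voporɔʃɛ].
Compare 'ear', with invariant [ʃ] in [nɛfobɔʃo] and [nɛfobɔʃɛ]: an analysis with underlying /ʃ/ and a rule producing [s] before the ACC suffix would wrongly predict alternation here too.
The underlying segment must be /s/; /g/ and /s/ become palato-alveolar [dʒ] and [ʃ] before a front vowel, yielding [ʃ] there.

/s/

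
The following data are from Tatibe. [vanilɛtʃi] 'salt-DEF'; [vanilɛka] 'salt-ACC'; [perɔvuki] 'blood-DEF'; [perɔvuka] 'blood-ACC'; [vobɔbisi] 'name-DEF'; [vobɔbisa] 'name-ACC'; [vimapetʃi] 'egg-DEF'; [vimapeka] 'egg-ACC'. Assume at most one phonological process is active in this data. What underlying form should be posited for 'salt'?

/vanilɛtʃ/

'salt' shows [tʃ] ~ [k] at the end of the stem ([vanilɛtʃi] vs [vanilɛka]).
Compare 'blood', with invariant [k] in [perɔvuki] and [perɔvuka]: an analysis with underlying /k/ and a rule producing [tʃ] before the DEF suffix would wrongly predict alternation here too.
Therefore /tʃ/ is basic and [k] is derived by depalatalization (palato-alveolar /tʃ/ becomes [k] when no front vowel follows).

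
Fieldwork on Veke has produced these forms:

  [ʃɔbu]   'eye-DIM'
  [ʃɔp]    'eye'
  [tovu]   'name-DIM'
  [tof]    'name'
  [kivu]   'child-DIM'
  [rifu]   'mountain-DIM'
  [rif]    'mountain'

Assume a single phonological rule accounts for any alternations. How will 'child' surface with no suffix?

[kif]

The stem for 'name' ends in [v] in [tovu] but [f] in [tof].
The stem 'mountain' ([rifu], [rif]) shows [f] unchanged in both environments, so [f] cannot be basic with [v] derived before the DIM suffix.
The underlying segment must be /v/; voiced obstruents become voiceless word-finally, yielding [f] there.
From [kivu] the stem 'child' is /kiv/; word-finally this yields [kif].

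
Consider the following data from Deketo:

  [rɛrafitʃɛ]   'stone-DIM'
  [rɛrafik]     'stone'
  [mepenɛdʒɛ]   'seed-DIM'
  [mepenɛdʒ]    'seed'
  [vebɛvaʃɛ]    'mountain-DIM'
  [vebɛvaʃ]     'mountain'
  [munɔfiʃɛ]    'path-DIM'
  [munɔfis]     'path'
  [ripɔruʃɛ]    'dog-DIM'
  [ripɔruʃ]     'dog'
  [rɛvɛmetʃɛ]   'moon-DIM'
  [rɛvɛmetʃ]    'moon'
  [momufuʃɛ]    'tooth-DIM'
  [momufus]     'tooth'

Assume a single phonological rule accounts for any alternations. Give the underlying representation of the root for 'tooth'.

The stem for 'tooth' ends in [ʃ] in [momufuʃɛ] but [s] in [momufus].
But 'mountain' keeps [ʃ] in both environments ([vebɛvaʃɛ], [vebɛvaʃ]), so there is no rule changing /ʃ/ to [s] in isolation.
So /s/ is underlying, and a rule of palatalization before a front vowel — /k/ and /s/ become palato-alveolar [tʃ] and [ʃ] before a front vowel — gives [ʃ].
The underlying form of 'tooth' is therefore /momufus/.

/momufus/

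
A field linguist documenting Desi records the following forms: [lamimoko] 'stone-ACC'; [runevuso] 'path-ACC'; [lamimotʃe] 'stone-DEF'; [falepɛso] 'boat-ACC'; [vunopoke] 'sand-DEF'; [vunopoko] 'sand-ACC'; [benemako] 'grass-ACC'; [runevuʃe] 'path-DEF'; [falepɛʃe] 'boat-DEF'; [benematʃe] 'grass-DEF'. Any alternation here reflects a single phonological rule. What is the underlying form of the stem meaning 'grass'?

The stem for 'grass' ends in [k] in [benemako] but [tʃ] in [benematʃe].
If /k/ were underlying and a rule turned it into [tʃ] before the DEF suffix, 'sand' would also alternate; but it has [k] in both [vunopoko] and [vunopoke].
So /tʃ/ is underlying, and a rule of depalatalization — palato-alveolar /tʃ/ and /ʃ/ become [k] and [s] when no front vowel follows — gives [k].

/benematʃ/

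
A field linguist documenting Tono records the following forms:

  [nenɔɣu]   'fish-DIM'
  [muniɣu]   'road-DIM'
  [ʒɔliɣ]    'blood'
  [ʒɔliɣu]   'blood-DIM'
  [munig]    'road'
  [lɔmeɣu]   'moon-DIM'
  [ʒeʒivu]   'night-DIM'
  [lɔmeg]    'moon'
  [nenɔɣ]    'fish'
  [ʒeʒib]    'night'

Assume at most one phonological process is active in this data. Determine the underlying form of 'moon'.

/lɔmeg/

The root 'moon' surfaces as [lɔmeg] and [lɔmeɣu], with a stem-final [g] ~ [ɣ] alternation.
The stem 'fish' ([nenɔɣ], [nenɔɣu]) shows [ɣ] unchanged in both environments, so [ɣ] cannot be basic with [g] derived in isolation.
The underlying segment must be /g/; voiced stops become fricatives between vowels, yielding [ɣ] there.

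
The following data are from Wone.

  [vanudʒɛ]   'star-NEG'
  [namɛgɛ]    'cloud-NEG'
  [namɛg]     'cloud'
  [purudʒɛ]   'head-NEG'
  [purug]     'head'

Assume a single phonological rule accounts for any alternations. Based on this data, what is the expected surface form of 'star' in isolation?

The stem for 'head' ends in [dʒ] in [purudʒɛ] but [g] in [purug].
Compare 'cloud', with invariant [g] in [namɛgɛ] and [namɛg]: an analysis with underlying /g/ and a rule producing [dʒ] before the NEG suffix would wrongly predict alternation here too.
The alternation reflects depalatalization: palato-alveolar /dʒ/ becomes [g] when no front vowel follows. /dʒ/ is underlying.
The one attested form of 'star', [vanudʒɛ], shows underlying /vanudʒ/. Applying the same rule when no front vowel follows gives [vanug].

[vanug]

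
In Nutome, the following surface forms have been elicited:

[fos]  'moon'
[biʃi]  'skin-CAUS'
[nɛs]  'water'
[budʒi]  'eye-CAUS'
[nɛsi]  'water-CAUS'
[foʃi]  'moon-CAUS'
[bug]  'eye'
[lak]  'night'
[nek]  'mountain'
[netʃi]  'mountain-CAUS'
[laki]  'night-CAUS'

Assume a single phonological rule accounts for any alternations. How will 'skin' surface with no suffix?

The stem for 'moon' ends in [s] in [fos] but [ʃ] in [foʃi].
The stem 'water' ([nɛs], [nɛsi]) shows [s] unchanged in both environments, so [s] cannot be basic with [ʃ] derived before the CAUS suffix.
The alternation reflects depalatalization: palato-alveolar /tʃ/, /dʒ/ and /ʃ/ become [k], [g] and [s] when no front vowel follows. /ʃ/ is underlying.
The one attested form of 'skin', [biʃi], shows underlying /biʃ/. Applying the same rule when no front vowel follows gives [bis].

[bis]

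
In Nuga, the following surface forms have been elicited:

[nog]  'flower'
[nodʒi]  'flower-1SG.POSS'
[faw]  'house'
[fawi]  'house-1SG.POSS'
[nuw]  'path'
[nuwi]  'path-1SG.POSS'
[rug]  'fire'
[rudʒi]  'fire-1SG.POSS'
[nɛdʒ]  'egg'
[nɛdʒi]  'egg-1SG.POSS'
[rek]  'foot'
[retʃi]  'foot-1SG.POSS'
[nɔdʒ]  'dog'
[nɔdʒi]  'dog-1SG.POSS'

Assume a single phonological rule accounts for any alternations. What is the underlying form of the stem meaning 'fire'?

'fire' shows [g] ~ [dʒ] at the end of the stem ([rug] vs [rudʒi]).
The stem 'egg' ([nɛdʒ], [nɛdʒi]) shows [dʒ] unchanged in both environments, so [dʒ] cannot be basic with [g] derived in isolation.
So /g/ is underlying, and a rule of palatalization before a front vowel — /k/ and /g/ become palato-alveolar [tʃ] and [dʒ] before a front vowel — gives [dʒ].
The underlying form of 'fire' is therefore /rug/.

/rug/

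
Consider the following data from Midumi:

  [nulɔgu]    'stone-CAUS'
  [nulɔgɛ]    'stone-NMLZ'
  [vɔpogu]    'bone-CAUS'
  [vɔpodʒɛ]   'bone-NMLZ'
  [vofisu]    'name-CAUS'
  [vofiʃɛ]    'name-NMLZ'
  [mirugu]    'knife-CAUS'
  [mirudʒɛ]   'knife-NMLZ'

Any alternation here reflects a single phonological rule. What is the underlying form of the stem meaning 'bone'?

The stem for 'bone' ends in [g] in [vɔpogu] but [dʒ] in [vɔpodʒɛ].
If /g/ were underlying and a rule turned it into [dʒ] before the NMLZ suffix, 'stone' would also alternate; but it has [g] in both [nulɔgu] and [nulɔgɛ].
Therefore /dʒ/ is basic and [g] is derived by depalatalization (palato-alveolar /dʒ/ and /ʃ/ become [g] and [s] when no front vowel follows).

/vɔpodʒ/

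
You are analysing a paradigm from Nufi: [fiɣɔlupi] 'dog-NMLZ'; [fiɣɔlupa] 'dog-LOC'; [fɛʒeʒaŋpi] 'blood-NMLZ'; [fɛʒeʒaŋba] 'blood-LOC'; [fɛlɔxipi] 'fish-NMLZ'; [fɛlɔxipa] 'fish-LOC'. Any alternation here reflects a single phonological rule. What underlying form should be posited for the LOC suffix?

The LOC morpheme has two allomorphs, [-ba] and [-pa].
By contrast the NMLZ suffix keeps its initial [p] throughout — that segment must be underlying.
The LOC suffix is therefore /-ba/ underlyingly, with post-vocalic devoicing: voiced stops become voiceless after a vowel.

/-ba/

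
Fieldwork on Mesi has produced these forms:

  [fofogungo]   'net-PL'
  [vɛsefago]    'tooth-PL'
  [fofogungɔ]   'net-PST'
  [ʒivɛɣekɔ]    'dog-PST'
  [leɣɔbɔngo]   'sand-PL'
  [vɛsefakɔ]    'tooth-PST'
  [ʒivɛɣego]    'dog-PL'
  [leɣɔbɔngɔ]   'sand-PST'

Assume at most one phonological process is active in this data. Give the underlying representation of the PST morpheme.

The PST morpheme has two allomorphs, [-gɔ] and [-kɔ].
By contrast the PL suffix keeps its initial [g] throughout — that segment must be underlying.
So the underlying form is /-kɔ/, and voiceless stops become voiced after a nasal.

/-kɔ/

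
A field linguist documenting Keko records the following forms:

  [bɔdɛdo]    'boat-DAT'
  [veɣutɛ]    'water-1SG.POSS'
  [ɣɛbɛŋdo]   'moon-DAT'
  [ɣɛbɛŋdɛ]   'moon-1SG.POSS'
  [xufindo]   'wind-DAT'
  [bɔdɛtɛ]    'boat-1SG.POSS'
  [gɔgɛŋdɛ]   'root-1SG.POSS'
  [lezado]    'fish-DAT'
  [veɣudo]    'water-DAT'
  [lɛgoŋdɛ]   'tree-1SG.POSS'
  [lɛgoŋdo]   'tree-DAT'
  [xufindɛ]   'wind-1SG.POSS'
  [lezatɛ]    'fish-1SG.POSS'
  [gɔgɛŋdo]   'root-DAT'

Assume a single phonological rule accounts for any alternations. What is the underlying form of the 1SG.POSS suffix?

The 1SG.POSS morpheme has two allomorphs, [-dɛ] and [-tɛ].
By contrast the DAT suffix keeps its initial [d] throughout — that segment must be underlying.
So the underlying form is /-tɛ/, and voiceless stops become voiced after a nasal.

/-tɛ/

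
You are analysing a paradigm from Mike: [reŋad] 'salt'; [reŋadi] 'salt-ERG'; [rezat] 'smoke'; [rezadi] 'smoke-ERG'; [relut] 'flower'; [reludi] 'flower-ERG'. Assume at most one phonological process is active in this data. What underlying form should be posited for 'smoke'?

/rezat/

In [rezat] and [rezadi] the final segment of 'smoke' alternates: [t] ~ [d].
The stem 'salt' ([reŋad], [reŋadi]) shows [d] unchanged in both environments, so [d] cannot be basic with [t] derived in isolation.
The underlying segment must be /t/; voiceless stops become voiced between vowels, yielding [d] there.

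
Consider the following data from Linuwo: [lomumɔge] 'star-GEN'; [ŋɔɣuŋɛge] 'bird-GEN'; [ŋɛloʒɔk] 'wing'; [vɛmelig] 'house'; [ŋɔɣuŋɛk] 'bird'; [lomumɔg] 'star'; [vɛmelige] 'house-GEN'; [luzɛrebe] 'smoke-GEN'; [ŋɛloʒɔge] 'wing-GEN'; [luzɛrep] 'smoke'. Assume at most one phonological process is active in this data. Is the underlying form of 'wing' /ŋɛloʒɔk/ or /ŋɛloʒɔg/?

/ŋɛloʒɔk/

The root 'wing' surfaces as [ŋɛloʒɔge] and [ŋɛloʒɔk], with a stem-final [g] ~ [k] alternation.
But 'star' keeps [g] in both environments ([lomumɔge], [lomumɔg]), so there is no rule changing /g/ to [k] in isolation.
The alternation reflects intervocalic voicing: voiceless stops become voiced between vowels. /k/ is underlying.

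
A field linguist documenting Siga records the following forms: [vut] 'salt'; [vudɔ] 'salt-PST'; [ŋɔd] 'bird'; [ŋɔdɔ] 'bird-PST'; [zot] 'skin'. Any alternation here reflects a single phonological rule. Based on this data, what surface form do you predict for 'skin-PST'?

[zodɔ]

In [vut] and [vudɔ] the final segment of 'salt' alternates: [t] ~ [d].
The stem 'bird' ([ŋɔd], [ŋɔdɔ]) shows [d] unchanged in both environments, so [d] cannot be basic with [t] derived in isolation.
So /t/ is underlying, and a rule of intervocalic voicing — voiceless stops become voiced between vowels — gives [d].
From [zot] the stem 'skin' is /zot/; between vowels this yields [zodɔ].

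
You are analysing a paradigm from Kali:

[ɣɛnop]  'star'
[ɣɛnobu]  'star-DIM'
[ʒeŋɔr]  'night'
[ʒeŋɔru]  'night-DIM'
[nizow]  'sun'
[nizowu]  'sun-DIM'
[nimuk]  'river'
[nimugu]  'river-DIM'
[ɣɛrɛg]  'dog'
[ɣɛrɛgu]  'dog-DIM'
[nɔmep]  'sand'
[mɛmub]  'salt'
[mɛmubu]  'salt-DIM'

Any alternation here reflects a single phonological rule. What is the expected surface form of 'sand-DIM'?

In [ɣɛnop] and [ɣɛnobu] the final segment of 'star' alternates: [p] ~ [b].
The stem 'salt' ([mɛmub], [mɛmubu]) shows [b] unchanged in both environments, so [b] cannot be basic with [p] derived in isolation.
The alternation reflects intervocalic voicing: voiceless stops become voiced between vowels. /p/ is underlying.
From [nɔmep] the stem 'sand' is /nɔmep/; between vowels this yields [nɔmebu].

[nɔmebu]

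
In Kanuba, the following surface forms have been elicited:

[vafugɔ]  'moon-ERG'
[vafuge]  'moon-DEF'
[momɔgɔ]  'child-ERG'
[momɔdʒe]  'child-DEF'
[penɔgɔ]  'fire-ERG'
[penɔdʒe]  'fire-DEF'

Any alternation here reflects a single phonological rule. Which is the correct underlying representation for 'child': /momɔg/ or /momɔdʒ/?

/momɔdʒ/

The stem for 'child' ends in [g] in [momɔgɔ] but [dʒ] in [momɔdʒe].
The stem 'moon' ([vafugɔ], [vafuge]) shows [g] unchanged in both environments, so [g] cannot be basic with [dʒ] derived before the DEF suffix.
So /dʒ/ is underlying, and a rule of depalatalization — palato-alveolar /dʒ/ becomes [g] when no front vowel follows — gives [g].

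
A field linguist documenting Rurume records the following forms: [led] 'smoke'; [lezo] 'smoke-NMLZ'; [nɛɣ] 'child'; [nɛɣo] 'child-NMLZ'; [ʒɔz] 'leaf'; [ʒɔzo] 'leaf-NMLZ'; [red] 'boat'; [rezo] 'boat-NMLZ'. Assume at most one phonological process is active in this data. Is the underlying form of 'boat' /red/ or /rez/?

The stem for 'boat' ends in [d] in [red] but [z] in [rezo].
Compare 'leaf', with invariant [z] in [ʒɔz] and [ʒɔzo]: an analysis with underlying /z/ and a rule producing [d] in isolation would wrongly predict alternation here too.
The underlying segment must be /d/; voiced stops become fricatives between vowels, yielding [z] there.

/red/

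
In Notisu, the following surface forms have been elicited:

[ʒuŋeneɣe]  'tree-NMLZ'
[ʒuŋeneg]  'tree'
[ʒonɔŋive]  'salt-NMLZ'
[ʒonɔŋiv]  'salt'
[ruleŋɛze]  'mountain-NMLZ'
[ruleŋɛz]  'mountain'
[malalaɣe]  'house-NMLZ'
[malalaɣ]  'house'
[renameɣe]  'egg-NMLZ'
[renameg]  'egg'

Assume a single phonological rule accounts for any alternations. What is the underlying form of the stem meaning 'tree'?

/ʒuŋeneg/

'tree' shows [ɣ] ~ [g] at the end of the stem ([ʒuŋeneɣe] vs [ʒuŋeneg]).
If /ɣ/ were underlying and a rule turned it into [g] in isolation, 'house' would also alternate; but it has [ɣ] in both [malalaɣe] and [malalaɣ].
The underlying segment must be /g/; voiced stops become fricatives between vowels, yielding [ɣ] there.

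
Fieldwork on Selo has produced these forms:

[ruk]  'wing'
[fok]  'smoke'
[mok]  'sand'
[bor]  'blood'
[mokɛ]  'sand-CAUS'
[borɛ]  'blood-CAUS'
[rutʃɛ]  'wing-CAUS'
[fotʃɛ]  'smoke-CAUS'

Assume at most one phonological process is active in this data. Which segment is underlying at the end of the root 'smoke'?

/tʃ/

In [fotʃɛ] and [fok] the final segment of 'smoke' alternates: [tʃ] ~ [k].
But 'sand' keeps [k] in both environments ([mokɛ], [mok]), so there is no rule changing /k/ to [tʃ] before the CAUS suffix.
So /tʃ/ is underlying, and a rule of depalatalization — palato-alveolar /tʃ/ becomes [k] when no front vowel follows — gives [k].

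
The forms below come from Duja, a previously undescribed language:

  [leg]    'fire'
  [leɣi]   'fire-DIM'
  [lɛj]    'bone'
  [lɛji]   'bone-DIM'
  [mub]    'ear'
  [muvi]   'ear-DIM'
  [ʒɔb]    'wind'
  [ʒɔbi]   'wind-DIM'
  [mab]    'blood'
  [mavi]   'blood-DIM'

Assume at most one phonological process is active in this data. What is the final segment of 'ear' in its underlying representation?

/v/

In [mub] and [muvi] the final segment of 'ear' alternates: [b] ~ [v].
But 'wind' keeps [b] in both environments ([ʒɔb], [ʒɔbi]), so there is no rule changing /b/ to [v] before the DIM suffix.
The underlying segment must be /v/; voiced fricatives become stops word-finally, yielding [b] there.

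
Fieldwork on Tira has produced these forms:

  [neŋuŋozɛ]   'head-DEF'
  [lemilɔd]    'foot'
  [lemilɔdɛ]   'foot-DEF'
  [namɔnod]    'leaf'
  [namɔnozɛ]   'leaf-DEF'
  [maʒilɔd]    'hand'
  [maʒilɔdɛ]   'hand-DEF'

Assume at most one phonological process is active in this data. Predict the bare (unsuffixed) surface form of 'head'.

[neŋuŋod]

The root 'leaf' surfaces as [namɔnod] and [namɔnozɛ], with a stem-final [d] ~ [z] alternation.
But 'foot' keeps [d] in both environments ([lemilɔd], [lemilɔdɛ]), so there is no rule changing /d/ to [z] before the DEF suffix.
The alternation reflects word-final hardening: voiced fricatives become stops word-finally. /z/ is underlying.
The one attested form of 'head', [neŋuŋozɛ], shows underlying /neŋuŋoz/. Applying the same rule word-finally gives [neŋuŋod].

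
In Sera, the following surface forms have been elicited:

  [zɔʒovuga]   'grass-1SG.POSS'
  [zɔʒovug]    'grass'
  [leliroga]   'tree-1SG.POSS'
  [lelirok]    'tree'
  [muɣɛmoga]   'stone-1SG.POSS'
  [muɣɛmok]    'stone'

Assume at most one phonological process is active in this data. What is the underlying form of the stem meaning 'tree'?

/lelirok/

'tree' shows [g] ~ [k] at the end of the stem ([leliroga] vs [lelirok]).
Compare 'grass', with invariant [g] in [zɔʒovuga] and [zɔʒovug]: an analysis with underlying /g/ and a rule producing [k] in isolation would wrongly predict alternation here too.
Therefore /k/ is basic and [g] is derived by intervocalic voicing (voiceless stops become voiced between vowels).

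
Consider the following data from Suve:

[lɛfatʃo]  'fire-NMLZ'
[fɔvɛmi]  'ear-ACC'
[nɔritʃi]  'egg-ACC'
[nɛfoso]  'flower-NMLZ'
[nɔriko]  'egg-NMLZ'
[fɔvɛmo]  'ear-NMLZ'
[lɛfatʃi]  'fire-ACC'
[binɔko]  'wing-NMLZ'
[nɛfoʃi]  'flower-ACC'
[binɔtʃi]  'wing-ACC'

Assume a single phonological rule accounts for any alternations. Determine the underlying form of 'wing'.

The root 'wing' surfaces as [binɔko] and [binɔtʃi], with a stem-final [k] ~ [tʃ] alternation.
Compare 'fire', with invariant [tʃ] in [lɛfatʃo] and [lɛfatʃi]: an analysis with underlying /tʃ/ and a rule producing [k] before the NMLZ suffix would wrongly predict alternation here too.
The underlying segment must be /k/; /k/ and /s/ become palato-alveolar [tʃ] and [ʃ] before a front vowel, yielding [tʃ] there.

/binɔk/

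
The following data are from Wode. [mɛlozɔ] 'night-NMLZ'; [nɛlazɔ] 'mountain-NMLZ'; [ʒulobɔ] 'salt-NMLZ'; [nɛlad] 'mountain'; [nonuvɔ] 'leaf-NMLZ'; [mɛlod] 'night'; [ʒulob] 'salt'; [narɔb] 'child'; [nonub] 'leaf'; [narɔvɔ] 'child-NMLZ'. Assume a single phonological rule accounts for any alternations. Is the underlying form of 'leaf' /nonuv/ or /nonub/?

The stem for 'leaf' ends in [b] in [nonub] but [v] in [nonuvɔ].
The stem 'salt' ([ʒulob], [ʒulobɔ]) shows [b] unchanged in both environments, so [b] cannot be basic with [v] derived before the NMLZ suffix.
The alternation reflects word-final hardening: voiced fricatives become stops word-finally. /v/ is underlying.

/nonuv/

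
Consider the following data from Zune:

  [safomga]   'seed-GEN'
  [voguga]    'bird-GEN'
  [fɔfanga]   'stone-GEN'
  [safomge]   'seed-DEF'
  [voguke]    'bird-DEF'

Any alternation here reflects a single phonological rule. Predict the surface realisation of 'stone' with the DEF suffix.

[fɔfange]

The DEF suffix surfaces as [-ge] and [-ke], depending on the final segment of the stem.
By contrast the GEN suffix keeps its initial [g] throughout — that segment must be underlying.
The DEF suffix is therefore /-ke/ underlyingly, with post-nasal voicing: voiceless stops become voiced after a nasal.
After 'stone', which ends in a nasal, the suffix surfaces as [-ge], giving [fɔfange].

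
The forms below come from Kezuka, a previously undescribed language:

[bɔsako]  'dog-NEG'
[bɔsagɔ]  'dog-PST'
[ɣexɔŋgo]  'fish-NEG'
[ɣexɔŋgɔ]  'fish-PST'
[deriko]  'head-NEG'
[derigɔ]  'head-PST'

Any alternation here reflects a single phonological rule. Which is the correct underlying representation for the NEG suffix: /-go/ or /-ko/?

The NEG suffix surfaces as [-go] and [-ko], depending on the final segment of the stem.
By contrast the PST suffix keeps its initial [g] throughout — that segment must be underlying.
The NEG suffix is therefore /-ko/ underlyingly, with post-nasal voicing: voiceless stops become voiced after a nasal.

/-ko/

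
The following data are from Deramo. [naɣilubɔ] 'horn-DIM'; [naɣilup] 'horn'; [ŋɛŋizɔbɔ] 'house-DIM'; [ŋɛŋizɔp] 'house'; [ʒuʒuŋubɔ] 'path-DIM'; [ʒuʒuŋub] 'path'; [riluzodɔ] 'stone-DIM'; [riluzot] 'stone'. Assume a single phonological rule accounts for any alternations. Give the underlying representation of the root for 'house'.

In [ŋɛŋizɔbɔ] and [ŋɛŋizɔp] the final segment of 'house' alternates: [b] ~ [p].
But 'path' keeps [b] in both environments ([ʒuʒuŋubɔ], [ʒuʒuŋub]), so there is no rule changing /b/ to [p] in isolation.
The underlying segment must be /p/; voiceless stops become voiced between vowels, yielding [b] there.
The underlying form of 'house' is therefore /ŋɛŋizɔp/.

/ŋɛŋizɔp/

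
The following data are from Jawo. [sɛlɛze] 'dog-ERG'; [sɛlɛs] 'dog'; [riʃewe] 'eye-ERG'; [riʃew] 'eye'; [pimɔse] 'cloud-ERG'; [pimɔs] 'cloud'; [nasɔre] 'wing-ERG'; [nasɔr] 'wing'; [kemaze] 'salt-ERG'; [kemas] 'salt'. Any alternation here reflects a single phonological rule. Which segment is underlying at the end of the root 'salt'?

/z/

The root 'salt' surfaces as [kemaze] and [kemas], with a stem-final [z] ~ [s] alternation.
The stem 'cloud' ([pimɔse], [pimɔs]) shows [s] unchanged in both environments, so [s] cannot be basic with [z] derived before the ERG suffix.
The alternation reflects word-final obstruent devoicing: voiced obstruents become voiceless word-finally. /z/ is underlying.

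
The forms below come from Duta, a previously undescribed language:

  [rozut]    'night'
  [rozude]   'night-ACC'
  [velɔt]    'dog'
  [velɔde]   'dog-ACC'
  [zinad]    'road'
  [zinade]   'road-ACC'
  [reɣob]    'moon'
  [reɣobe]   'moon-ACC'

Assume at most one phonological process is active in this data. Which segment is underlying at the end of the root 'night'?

/t/

The root 'night' surfaces as [rozut] and [rozude], with a stem-final [t] ~ [d] alternation.
Compare 'road', with invariant [d] in [zinad] and [zinade]: an analysis with underlying /d/ and a rule producing [t] in isolation would wrongly predict alternation here too.
The alternation reflects intervocalic voicing: voiceless stops become voiced between vowels. /t/ is underlying.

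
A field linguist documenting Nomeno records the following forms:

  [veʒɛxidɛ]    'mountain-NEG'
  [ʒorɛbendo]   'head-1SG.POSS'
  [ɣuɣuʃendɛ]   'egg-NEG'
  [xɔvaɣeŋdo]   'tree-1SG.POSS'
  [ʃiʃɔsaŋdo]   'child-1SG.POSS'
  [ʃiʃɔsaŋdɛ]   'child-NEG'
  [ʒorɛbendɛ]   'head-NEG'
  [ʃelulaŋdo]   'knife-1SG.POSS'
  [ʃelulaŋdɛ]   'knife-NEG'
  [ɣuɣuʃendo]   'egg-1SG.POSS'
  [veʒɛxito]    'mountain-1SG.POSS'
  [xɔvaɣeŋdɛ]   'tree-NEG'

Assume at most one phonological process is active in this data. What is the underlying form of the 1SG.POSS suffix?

The 1SG.POSS suffix surfaces as [-do] and [-to], depending on the final segment of the stem.
The NEG suffix, which begins with [d], is invariant after every stem; so [d] is not altered by any rule here.
So the underlying form is /-to/, and voiceless stops become voiced after a nasal.

/-to/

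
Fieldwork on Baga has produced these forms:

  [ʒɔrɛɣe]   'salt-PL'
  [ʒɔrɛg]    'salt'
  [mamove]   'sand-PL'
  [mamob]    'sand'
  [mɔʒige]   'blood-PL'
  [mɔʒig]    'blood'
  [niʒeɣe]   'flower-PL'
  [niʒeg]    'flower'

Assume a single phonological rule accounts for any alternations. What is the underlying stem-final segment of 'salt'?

/ɣ/

'salt' shows [ɣ] ~ [g] at the end of the stem ([ʒɔrɛɣe] vs [ʒɔrɛg]).
If /g/ were underlying and a rule turned it into [ɣ] before the PL suffix, 'blood' would also alternate; but it has [g] in both [mɔʒige] and [mɔʒig].
Therefore /ɣ/ is basic and [g] is derived by word-final hardening (voiced fricatives become stops word-finally).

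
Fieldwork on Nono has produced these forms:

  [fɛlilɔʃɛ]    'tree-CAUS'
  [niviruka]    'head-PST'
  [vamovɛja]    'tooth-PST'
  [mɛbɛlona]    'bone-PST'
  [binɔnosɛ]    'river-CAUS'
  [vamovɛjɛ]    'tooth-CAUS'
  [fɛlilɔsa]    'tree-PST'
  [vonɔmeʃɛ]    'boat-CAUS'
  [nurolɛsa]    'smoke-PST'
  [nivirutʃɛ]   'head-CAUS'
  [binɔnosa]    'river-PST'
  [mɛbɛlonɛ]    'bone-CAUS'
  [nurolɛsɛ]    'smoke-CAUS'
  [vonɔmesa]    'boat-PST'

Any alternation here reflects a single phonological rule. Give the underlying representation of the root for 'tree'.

'tree' shows [ʃ] ~ [s] at the end of the stem ([fɛlilɔʃɛ] vs [fɛlilɔsa]).
Compare 'smoke', with invariant [s] in [nurolɛsɛ] and [nurolɛsa]: an analysis with underlying /s/ and a rule producing [ʃ] before the CAUS suffix would wrongly predict alternation here too.
The alternation reflects depalatalization: palato-alveolar /tʃ/ and /ʃ/ become [k] and [s] when no front vowel follows. /ʃ/ is underlying.

/fɛlilɔʃ/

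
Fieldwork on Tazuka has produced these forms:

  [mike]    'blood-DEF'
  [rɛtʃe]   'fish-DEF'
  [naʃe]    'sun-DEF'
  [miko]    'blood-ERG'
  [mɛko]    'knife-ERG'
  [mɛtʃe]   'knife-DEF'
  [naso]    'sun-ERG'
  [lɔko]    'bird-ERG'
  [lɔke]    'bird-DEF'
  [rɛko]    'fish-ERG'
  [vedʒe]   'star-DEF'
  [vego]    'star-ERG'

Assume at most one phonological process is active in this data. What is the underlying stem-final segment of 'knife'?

/tʃ/

The stem for 'knife' ends in [tʃ] in [mɛtʃe] but [k] in [mɛko].
Compare 'bird', with invariant [k] in [lɔke] and [lɔko]: an analysis with underlying /k/ and a rule producing [tʃ] before the DEF suffix would wrongly predict alternation here too.
Therefore /tʃ/ is basic and [k] is derived by depalatalization (palato-alveolar /tʃ/, /dʒ/ and /ʃ/ become [k], [g] and [s] when no front vowel follows).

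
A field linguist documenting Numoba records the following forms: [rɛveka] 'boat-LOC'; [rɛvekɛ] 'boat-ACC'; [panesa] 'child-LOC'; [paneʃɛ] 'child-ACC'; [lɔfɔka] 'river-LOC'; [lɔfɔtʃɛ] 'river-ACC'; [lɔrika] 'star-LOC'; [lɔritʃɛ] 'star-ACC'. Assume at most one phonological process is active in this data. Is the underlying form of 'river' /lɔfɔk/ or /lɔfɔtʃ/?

/lɔfɔtʃ/

The root 'river' surfaces as [lɔfɔka] and [lɔfɔtʃɛ], with a stem-final [k] ~ [tʃ] alternation.
But 'boat' keeps [k] in both environments ([rɛveka], [rɛvekɛ]), so there is no rule changing /k/ to [tʃ] before the ACC suffix.
Therefore /tʃ/ is basic and [k] is derived by depalatalization (palato-alveolar /tʃ/ and /ʃ/ become [k] and [s] when no front vowel follows).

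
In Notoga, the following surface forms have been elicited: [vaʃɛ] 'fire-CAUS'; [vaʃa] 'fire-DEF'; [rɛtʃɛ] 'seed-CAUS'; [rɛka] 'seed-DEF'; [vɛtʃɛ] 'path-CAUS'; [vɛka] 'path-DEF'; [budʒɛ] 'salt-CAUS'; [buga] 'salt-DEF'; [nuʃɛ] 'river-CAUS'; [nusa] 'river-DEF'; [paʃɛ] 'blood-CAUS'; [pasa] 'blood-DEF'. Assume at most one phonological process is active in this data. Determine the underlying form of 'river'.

The stem for 'river' ends in [ʃ] in [nuʃɛ] but [s] in [nusa].
The stem 'fire' ([vaʃɛ], [vaʃa]) shows [ʃ] unchanged in both environments, so [ʃ] cannot be basic with [s] derived before the DEF suffix.
Therefore /s/ is basic and [ʃ] is derived by palatalization before a front vowel (/k/, /g/ and /s/ become palato-alveolar [tʃ], [dʒ] and [ʃ] before a front vowel).

/nus/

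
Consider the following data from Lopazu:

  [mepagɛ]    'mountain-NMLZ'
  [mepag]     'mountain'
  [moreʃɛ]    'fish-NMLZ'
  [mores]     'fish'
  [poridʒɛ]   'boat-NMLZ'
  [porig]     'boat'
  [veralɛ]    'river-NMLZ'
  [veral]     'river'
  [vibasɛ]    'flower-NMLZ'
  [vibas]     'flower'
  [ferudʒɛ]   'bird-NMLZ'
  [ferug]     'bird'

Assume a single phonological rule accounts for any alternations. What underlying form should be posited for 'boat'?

/poridʒ/

The stem for 'boat' ends in [dʒ] in [poridʒɛ] but [g] in [porig].
Compare 'mountain', with invariant [g] in [mepagɛ] and [mepag]: an analysis with underlying /g/ and a rule producing [dʒ] before the NMLZ suffix would wrongly predict alternation here too.
The alternation reflects depalatalization: palato-alveolar /dʒ/ and /ʃ/ become [g] and [s] when no front vowel follows. /dʒ/ is underlying.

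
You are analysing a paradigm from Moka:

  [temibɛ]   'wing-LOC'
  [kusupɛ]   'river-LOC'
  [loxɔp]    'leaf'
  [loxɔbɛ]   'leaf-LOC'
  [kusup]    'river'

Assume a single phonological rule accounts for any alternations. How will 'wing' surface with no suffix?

The stem for 'leaf' ends in [p] in [loxɔp] but [b] in [loxɔbɛ].
The stem 'river' ([kusup], [kusupɛ]) shows [p] unchanged in both environments, so [p] cannot be basic with [b] derived before the LOC suffix.
The underlying segment must be /b/; voiced obstruents become voiceless word-finally, yielding [p] there.
From [temibɛ] the stem 'wing' is /temib/; word-finally this yields [temip].

[temip]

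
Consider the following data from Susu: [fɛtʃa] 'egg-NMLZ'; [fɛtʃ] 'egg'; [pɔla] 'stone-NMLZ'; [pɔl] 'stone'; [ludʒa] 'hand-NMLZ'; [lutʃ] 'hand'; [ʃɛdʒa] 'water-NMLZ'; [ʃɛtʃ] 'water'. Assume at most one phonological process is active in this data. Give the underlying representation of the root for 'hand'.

The stem for 'hand' ends in [dʒ] in [ludʒa] but [tʃ] in [lutʃ].
Compare 'egg', with invariant [tʃ] in [fɛtʃa] and [fɛtʃ]: an analysis with underlying /tʃ/ and a rule producing [dʒ] before the NMLZ suffix would wrongly predict alternation here too.
The underlying segment must be /dʒ/; voiced obstruents become voiceless word-finally, yielding [tʃ] there.
So 'hand' = /ludʒ/.

/ludʒ/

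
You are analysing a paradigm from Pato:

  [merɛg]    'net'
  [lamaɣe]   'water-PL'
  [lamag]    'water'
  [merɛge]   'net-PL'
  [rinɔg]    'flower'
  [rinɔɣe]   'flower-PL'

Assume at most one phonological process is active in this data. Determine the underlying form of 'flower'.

The root 'flower' surfaces as [rinɔɣe] and [rinɔg], with a stem-final [ɣ] ~ [g] alternation.
If /g/ were underlying and a rule turned it into [ɣ] before the PL suffix, 'net' would also alternate; but it has [g] in both [merɛge] and [merɛg].
The underlying segment must be /ɣ/; voiced fricatives become stops word-finally, yielding [g] there.
So 'flower' = /rinɔɣ/.

/rinɔɣ/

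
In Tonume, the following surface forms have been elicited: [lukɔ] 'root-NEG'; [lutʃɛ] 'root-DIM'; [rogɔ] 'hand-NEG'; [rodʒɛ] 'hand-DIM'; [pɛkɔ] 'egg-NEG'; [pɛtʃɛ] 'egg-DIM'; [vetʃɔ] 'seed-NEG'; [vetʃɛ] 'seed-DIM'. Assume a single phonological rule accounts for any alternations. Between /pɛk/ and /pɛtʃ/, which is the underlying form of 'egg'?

/pɛk/

In [pɛkɔ] and [pɛtʃɛ] the final segment of 'egg' alternates: [k] ~ [tʃ].
But 'seed' keeps [tʃ] in both environments ([vetʃɔ], [vetʃɛ]), so there is no rule changing /tʃ/ to [k] before the NEG suffix.
Therefore /k/ is basic and [tʃ] is derived by palatalization before a front vowel (/k/ and /g/ become palato-alveolar [tʃ] and [dʒ] before a front vowel).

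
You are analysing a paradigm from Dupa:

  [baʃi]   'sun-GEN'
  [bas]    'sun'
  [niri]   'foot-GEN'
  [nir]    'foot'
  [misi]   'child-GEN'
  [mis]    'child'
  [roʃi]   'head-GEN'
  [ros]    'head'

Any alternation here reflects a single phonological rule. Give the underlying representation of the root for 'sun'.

/baʃ/

The root 'sun' surfaces as [baʃi] and [bas], with a stem-final [ʃ] ~ [s] alternation.
The stem 'child' ([misi], [mis]) shows [s] unchanged in both environments, so [s] cannot be basic with [ʃ] derived before the GEN suffix.
Therefore /ʃ/ is basic and [s] is derived by depalatalization (palato-alveolar /ʃ/ becomes [s] when no front vowel follows).
So 'sun' = /baʃ/.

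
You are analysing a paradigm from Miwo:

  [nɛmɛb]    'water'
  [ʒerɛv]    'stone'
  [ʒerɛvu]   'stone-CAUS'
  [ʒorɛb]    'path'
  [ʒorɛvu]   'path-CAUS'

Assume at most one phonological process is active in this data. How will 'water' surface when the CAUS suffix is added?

'path' shows [b] ~ [v] at the end of the stem ([ʒorɛb] vs [ʒorɛvu]).
Compare 'stone', with invariant [v] in [ʒerɛv] and [ʒerɛvu]: an analysis with underlying /v/ and a rule producing [b] in isolation would wrongly predict alternation here too.
Therefore /b/ is basic and [v] is derived by intervocalic spirantization (voiced stops become fricatives between vowels).
From [nɛmɛb] the stem 'water' is /nɛmɛb/; between vowels this yields [nɛmɛvu].

[nɛmɛvu]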